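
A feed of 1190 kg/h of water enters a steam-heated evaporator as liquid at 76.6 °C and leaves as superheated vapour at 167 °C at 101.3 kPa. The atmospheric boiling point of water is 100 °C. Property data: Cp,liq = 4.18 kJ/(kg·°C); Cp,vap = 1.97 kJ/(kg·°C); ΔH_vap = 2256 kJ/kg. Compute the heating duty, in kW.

liquid 76.6→100 °C: 97.812 kJ/kg
vaporisation at 100 °C: 2256 kJ/kg
vapour 100→167 °C: 131.99 kJ/kg
Δh = 97.812 + 2256 + 131.99 = 2485.8 kJ/kg
Q = ṁ·Δh = 1190 kg/h × 2485.8 kJ/kg = 2.9581e+06 kJ/h
|Q| = 821.7 kW

Q = 822 kW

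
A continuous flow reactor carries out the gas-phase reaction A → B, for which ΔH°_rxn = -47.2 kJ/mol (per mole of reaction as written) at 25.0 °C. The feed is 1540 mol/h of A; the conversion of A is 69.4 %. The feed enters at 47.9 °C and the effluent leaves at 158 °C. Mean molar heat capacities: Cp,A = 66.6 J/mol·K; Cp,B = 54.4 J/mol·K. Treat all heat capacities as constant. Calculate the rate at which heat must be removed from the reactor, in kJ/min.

Extent of reaction ξ = 0.694 × 1540 = 1068.8 mol/h
Reaction term: ξ·ΔH°_rxn = 1068.8 × -47.2 = -50445 kJ/h
Sensible, feed 47.9→25 °C: -2348.7 kJ/h
Outlet flows (mol/h): A 471.24, B 1068.8
Sensible, products 25→158 °C: 11907 kJ/h
Q = ΔH = -40887 kJ/h = -11.358 kW
Heat removed = 681.46 kJ/min

Q_out = 681 kJ/min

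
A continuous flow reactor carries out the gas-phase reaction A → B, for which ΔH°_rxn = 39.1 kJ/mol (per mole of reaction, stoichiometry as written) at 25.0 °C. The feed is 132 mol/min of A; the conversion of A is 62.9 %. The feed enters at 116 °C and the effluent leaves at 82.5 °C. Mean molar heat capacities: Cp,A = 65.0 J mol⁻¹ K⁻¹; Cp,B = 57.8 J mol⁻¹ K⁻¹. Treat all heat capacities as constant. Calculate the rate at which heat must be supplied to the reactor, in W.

Extent of reaction ξ = 0.629 × 132 = 83.028 mol/min
Reaction term: ξ·ΔH°_rxn = 83.028 × 39.1 = 3246.4 kJ/min
Sensible, feed 116→25 °C: -780.78 kJ/min
Outlet flows (mol/min): A 48.972, B 83.028
Sensible, products 25→82.5 °C: 458.98 kJ/min
Q = ΔH = 2924.6 kJ/min = 48.743 kW
Heat supplied = 48743 W

Q_in = 48700 W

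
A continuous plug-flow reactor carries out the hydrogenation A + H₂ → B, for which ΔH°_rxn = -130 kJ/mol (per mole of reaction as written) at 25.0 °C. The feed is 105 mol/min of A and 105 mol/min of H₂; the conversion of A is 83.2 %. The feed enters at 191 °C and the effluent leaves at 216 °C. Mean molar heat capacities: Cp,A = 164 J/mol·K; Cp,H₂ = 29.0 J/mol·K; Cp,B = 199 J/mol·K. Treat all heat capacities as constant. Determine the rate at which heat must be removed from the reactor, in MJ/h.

Extent of reaction ξ = 0.832 × 105 = 87.36 mol/min
Reaction term: ξ·ΔH°_rxn = 87.36 × -130 = -11357 kJ/min
Sensible, feed 191→25 °C: -3364 kJ/min
Outlet flows (mol/min): A 17.64, H₂ 17.64, B 87.36
Sensible, products 25→216 °C: 3970.7 kJ/min
Q = ΔH = -10750 kJ/min = -179.17 kW
Heat removed = 645 MJ/h

Q_out = 645 MJ/h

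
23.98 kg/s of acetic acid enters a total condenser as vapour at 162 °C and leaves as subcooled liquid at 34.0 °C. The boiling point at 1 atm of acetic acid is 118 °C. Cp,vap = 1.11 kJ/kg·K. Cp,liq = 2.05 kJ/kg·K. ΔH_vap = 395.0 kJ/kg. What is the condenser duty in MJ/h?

Q_c = 53200 MJ/h

vapour 162→118 °C: -48.84 kJ/kg
condensation at 118 °C: -395 kJ/kg
liquid 118→34.0 °C: -172.2 kJ/kg
Δh = -48.84 + -395 + -172.2 = -616.04 kJ/kg
Q = ṁ·Δh = 23.98 kg/s × -616.04 kJ/kg = -14773 kJ/s
|Q| = 14773 kW = 53182 MJ/h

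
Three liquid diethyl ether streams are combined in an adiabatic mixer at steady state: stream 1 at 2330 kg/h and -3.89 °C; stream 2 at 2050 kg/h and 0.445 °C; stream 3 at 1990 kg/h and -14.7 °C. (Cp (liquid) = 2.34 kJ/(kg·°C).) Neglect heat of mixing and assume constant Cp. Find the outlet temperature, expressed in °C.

T_out = -5.87 °C

Adiabatic, steady state ⇒ Σ ṁᵢCp,ᵢ(T_out − Tᵢ) = 0
T_out = Σ ṁᵢCp,ᵢTᵢ / Σ ṁᵢCp,ᵢ
      = -87526 / 14906 = -5.872 °C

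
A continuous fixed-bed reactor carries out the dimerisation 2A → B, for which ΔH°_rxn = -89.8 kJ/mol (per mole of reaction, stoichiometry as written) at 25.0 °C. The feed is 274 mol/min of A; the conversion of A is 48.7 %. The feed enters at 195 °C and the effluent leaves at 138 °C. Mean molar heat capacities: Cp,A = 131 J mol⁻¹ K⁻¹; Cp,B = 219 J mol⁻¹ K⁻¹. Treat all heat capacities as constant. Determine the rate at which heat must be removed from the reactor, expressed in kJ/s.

Q_out = 139 kJ/s

Extent of reaction ξ = 0.487 × 274 / 2 = 66.719 mol/min
Reaction term: ξ·ΔH°_rxn = 66.719 × -89.8 = -5991.4 kJ/min
Sensible, feed 195→25 °C: -6102 kJ/min
Outlet flows (mol/min): A 140.56, B 66.719
Sensible, products 25→138 °C: 3731.8 kJ/min
Q = ΔH = -8361.5 kJ/min = -139.36 kW
Heat removed = 139.36 kJ/s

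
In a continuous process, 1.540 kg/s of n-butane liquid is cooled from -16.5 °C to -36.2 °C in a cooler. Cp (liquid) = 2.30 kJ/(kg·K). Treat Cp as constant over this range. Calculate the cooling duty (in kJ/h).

Q = ṁ·Cp·ΔT = 1.540 × 2.30 × (-36.2 − -16.5) = -69.777 kJ/s
Cooling duty = 251200 kJ/h

Q_c = 251000 kJ/h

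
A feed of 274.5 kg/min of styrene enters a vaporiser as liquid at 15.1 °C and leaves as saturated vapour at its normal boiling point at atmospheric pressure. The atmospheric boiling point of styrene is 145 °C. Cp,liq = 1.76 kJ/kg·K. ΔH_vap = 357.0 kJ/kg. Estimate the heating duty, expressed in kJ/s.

Q = 2680 kJ/s

liquid 15.1→145 °C: 228.62 kJ/kg
vaporisation at 145 °C: 357 kJ/kg
Δh = 228.62 + 357 = 585.62 kJ/kg
Q = ṁ·Δh = 274.5 kg/min × 585.62 kJ/kg = 160750 kJ/min
|Q| = 2679.2 kW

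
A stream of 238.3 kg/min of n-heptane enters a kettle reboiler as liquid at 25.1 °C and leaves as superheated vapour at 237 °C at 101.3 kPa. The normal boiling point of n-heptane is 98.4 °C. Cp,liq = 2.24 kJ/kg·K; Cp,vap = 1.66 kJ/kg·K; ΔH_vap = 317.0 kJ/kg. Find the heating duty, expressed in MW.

Q = 2.82 MW

liquid 25.1→98.4 °C: 164.19 kJ/kg
vaporisation at 98.4 °C: 317 kJ/kg
vapour 98.4→237 °C: 230.08 kJ/kg
Δh = 164.19 + 317 + 230.08 = 711.27 kJ/kg
Q = ṁ·Δh = 238.3 kg/min × 711.27 kJ/kg = 169500 kJ/min
|Q| = 2824.9 kW = 2.8249 MW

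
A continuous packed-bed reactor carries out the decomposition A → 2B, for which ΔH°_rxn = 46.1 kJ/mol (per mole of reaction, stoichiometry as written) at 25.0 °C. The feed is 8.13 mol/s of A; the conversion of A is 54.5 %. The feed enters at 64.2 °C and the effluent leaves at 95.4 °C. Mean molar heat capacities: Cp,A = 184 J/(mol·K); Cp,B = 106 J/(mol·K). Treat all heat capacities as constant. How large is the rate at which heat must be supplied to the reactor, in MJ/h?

Q_in = 935 MJ/h

Extent of reaction ξ = 0.545 × 8.13 = 4.4309 mol/s
Reaction term: ξ·ΔH°_rxn = 4.4309 × 46.1 = 204.26 kJ/s
Sensible, feed 64.2→25 °C: -58.64 kJ/s
Outlet flows (mol/s): A 3.6992, B 8.8617
Sensible, products 25→95.4 °C: 114.05 kJ/s
Q = ΔH = 259.67 kJ/s = 259.67 kW
Heat supplied = 934.81 MJ/h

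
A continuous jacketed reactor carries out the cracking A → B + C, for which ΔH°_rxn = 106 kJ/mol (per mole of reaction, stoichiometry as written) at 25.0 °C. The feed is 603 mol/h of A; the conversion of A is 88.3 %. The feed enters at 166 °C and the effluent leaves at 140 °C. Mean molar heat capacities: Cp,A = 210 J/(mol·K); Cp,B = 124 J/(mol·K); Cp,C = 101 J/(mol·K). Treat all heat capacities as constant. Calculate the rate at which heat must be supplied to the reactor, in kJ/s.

Q_in = 15.0 kJ/s

Extent of reaction ξ = 0.883 × 603 = 532.45 mol/h
Reaction term: ξ·ΔH°_rxn = 532.45 × 106 = 56440 kJ/h
Sensible, feed 166→25 °C: -17855 kJ/h
Outlet flows (mol/h): A 70.551, B 532.45, C 532.45
Sensible, products 25→140 °C: 15481 kJ/h
Q = ΔH = 54066 kJ/h = 15.018 kW
Heat supplied = 15.018 kJ/s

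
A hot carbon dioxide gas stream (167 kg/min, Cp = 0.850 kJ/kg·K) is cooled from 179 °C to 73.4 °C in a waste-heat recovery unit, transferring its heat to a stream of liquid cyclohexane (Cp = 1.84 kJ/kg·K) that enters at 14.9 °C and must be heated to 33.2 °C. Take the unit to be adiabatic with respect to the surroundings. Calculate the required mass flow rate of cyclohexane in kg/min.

Heat released by hot stream: Q = 167 × 0.850 × (179 − 73.4) = 14990 kJ/min
Energy balance on cold side (adiabatic exchanger): Q = ṁ_c·Cp_c·(T_c,out − T_c,in)
ṁ_c = 14990 / [1.84 × (33.2 − 14.9)] = 445.17 kg/min

ṁ_c = 445 kg/min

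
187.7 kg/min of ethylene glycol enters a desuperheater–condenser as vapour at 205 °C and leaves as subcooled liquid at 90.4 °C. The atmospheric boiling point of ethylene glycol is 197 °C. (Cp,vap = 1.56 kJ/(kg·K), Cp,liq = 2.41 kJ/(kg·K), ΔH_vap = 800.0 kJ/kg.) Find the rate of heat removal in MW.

Q_c = 3.35 MW

vapour 205→197 °C: -12.48 kJ/kg
condensation at 197 °C: -800 kJ/kg
liquid 197→90.4 °C: -256.91 kJ/kg
Δh = -12.48 + -800 + -256.91 = -1069.4 kJ/kg
Q = ṁ·Δh = 187.7 kg/min × -1069.4 kJ/kg = -200720 kJ/min
|Q| = 3345.4 kW = 3.3454 MW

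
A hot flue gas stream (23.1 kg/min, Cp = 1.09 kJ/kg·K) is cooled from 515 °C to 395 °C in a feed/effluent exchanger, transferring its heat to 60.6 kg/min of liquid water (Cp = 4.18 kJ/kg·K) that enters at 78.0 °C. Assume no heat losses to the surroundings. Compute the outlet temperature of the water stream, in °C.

Heat released by hot stream: Q = 23.1 × 1.09 × (515 − 395) = 3021.5 kJ/min
Energy balance on cold side (adiabatic exchanger): Q = ṁ_c·Cp_c·(T_c,out − T_c,in)
T_c,out = 78.0 + 3021.5/(60.6 × 4.18) = 89.928 °C

T_c,out = 89.9 °C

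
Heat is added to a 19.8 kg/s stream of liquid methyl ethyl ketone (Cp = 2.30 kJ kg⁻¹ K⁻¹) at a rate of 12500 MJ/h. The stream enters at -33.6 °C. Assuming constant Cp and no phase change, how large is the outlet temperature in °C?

T_out = 42.6 °C

Q = 12500 MJ/h = 3472.2 kJ/s
ΔT = Q/(ṁ·Cp) = 3472.2/(19.8×2.30) = 76.246 K
T_out = -33.6 + 76.246 = 42.646 °C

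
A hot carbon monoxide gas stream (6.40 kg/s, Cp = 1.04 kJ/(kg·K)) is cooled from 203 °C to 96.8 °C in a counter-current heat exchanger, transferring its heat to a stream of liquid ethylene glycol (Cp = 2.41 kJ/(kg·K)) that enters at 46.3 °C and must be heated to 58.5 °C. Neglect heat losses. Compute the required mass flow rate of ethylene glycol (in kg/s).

ṁ_c = 24.0 kg/s

Heat released by hot stream: Q = 6.40 × 1.04 × (203 − 96.8) = 706.87 kJ/s
Energy balance on cold side (adiabatic exchanger): Q = ṁ_c·Cp_c·(T_c,out − T_c,in)
ṁ_c = 706.87 / [2.41 × (58.5 − 46.3)] = 24.041 kg/s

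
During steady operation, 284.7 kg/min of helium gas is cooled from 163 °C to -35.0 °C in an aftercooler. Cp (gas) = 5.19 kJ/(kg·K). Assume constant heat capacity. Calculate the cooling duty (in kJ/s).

Q = ṁ·Cp·ΔT = 284.7 × 5.19 × (-35.0 − 163) = -292560 kJ/min
Converting: 292560 / 60 s = 4876.1 kW

Q_c = 4880 kJ/s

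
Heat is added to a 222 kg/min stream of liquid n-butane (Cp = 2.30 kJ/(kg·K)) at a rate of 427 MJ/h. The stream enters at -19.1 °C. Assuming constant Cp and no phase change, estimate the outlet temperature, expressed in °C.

Q = 427 MJ/h = 7116.7 kJ/min
ΔT = Q/(ṁ·Cp) = 7116.7/(222×2.30) = 13.938 K
T_out = -19.1 + 13.938 = -5.1621 °C

T_out = -5.16 °C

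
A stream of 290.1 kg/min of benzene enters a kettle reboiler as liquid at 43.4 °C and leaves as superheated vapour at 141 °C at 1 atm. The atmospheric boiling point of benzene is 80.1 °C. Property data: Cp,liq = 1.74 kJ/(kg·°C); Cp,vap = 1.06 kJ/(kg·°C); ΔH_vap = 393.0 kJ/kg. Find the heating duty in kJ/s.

Q = 2520 kJ/s

liquid 43.4→80.1 °C: 63.858 kJ/kg
vaporisation at 80.1 °C: 393 kJ/kg
vapour 80.1→141 °C: 64.554 kJ/kg
Δh = 63.858 + 393 + 64.554 = 521.41 kJ/kg
Q = ṁ·Δh = 290.1 kg/min × 521.41 kJ/kg = 151260 kJ/min
|Q| = 2521 kW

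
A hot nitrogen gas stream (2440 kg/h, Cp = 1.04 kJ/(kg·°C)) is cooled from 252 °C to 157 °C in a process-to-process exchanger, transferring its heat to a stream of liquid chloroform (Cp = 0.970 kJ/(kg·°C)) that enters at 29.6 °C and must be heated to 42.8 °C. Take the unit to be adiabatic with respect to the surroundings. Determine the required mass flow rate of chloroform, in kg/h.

Heat released by hot stream: Q = 2440 × 1.04 × (252 − 157) = 241070 kJ/h
Energy balance on cold side (adiabatic exchanger): Q = ṁ_c·Cp_c·(T_c,out − T_c,in)
ṁ_c = 241070 / [0.970 × (42.8 − 29.6)] = 18828 kg/h

ṁ_c = 18800 kg/h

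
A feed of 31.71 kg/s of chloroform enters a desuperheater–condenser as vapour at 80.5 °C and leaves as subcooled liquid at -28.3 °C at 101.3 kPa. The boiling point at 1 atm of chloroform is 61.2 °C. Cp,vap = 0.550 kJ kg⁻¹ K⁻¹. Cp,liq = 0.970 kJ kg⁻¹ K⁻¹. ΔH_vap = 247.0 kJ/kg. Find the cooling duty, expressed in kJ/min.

Q_c = 655000 kJ/min

vapour 80.5→61.2 °C: -10.615 kJ/kg
condensation at 61.2 °C: -247 kJ/kg
liquid 61.2→-28.3 °C: -86.815 kJ/kg
Δh = -10.615 + -247 + -86.815 = -344.43 kJ/kg
Q = ṁ·Δh = 31.71 kg/s × -344.43 kJ/kg = -10922 kJ/s
|Q| = 10922 kW = 655310 kJ/min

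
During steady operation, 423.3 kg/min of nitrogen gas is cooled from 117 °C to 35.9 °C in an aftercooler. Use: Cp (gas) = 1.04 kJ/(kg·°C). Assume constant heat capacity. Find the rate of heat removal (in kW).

Q_c = 595 kW

Q = ṁ·Cp·ΔT = 423.3 × 1.04 × (35.9 − 117) = -35703 kJ/min
Converting: 35703 / 60 s = 595.05 kW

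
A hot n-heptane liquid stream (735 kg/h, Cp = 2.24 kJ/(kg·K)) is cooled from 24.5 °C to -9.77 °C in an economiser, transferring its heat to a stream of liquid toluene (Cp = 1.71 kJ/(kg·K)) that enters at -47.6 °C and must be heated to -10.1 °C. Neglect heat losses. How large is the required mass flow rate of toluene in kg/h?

ṁ_c = 880 kg/h

Heat released by hot stream: Q = 735 × 2.24 × (24.5 − -9.77) = 56422 kJ/h
Energy balance on cold side (adiabatic exchanger): Q = ṁ_c·Cp_c·(T_c,out − T_c,in)
ṁ_c = 56422 / [1.71 × (-10.1 − -47.6)] = 879.88 kg/h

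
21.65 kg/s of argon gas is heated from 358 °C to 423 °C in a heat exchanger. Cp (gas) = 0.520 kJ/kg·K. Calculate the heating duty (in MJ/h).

Q = 2630 MJ/h

Q = ṁ·Cp·ΔT = 21.65 × 0.520 × (423 − 358) = 731.77 kJ/s
Heating duty = 2634.4 MJ/h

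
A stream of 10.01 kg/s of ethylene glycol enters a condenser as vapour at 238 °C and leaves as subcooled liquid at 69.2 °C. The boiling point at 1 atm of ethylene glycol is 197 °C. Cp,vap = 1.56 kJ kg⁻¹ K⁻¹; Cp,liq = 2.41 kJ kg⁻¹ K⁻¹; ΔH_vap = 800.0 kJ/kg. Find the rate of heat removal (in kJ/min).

vapour 238→197 °C: -63.96 kJ/kg
condensation at 197 °C: -800 kJ/kg
liquid 197→69.2 °C: -308 kJ/kg
Δh = -63.96 + -800 + -308 = -1172 kJ/kg
Q = ṁ·Δh = 10.01 kg/s × -1172 kJ/kg = -11731 kJ/s
|Q| = 11731 kW = 703880 kJ/min

Q_c = 704000 kJ/min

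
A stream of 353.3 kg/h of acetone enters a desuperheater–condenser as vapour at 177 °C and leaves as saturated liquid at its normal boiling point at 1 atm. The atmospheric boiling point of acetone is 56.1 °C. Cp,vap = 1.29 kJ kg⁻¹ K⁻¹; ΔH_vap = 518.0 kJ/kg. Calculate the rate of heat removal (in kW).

vapour 177→56.1 °C: -155.96 kJ/kg
condensation at 56.1 °C: -518 kJ/kg
Δh = -155.96 + -518 = -673.96 kJ/kg
Q = ṁ·Δh = 353.3 kg/h × -673.96 kJ/kg = -238110 kJ/h
|Q| = 66.142 kW

Q_c = 66.1 kW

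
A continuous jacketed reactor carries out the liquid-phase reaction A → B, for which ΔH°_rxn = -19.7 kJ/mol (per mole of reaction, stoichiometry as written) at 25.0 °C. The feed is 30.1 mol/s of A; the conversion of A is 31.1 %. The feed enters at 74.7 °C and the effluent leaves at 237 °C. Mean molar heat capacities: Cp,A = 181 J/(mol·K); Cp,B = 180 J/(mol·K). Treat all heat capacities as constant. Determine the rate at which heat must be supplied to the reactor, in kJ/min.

Q_in = 41900 kJ/min

Extent of reaction ξ = 0.311 × 30.1 = 9.3611 mol/s
Reaction term: ξ·ΔH°_rxn = 9.3611 × -19.7 = -184.41 kJ/s
Sensible, feed 74.7→25 °C: -270.77 kJ/s
Outlet flows (mol/s): A 20.739, B 9.3611
Sensible, products 25→237 °C: 1153 kJ/s
Q = ΔH = 697.83 kJ/s = 697.83 kW
Heat supplied = 41870 kJ/min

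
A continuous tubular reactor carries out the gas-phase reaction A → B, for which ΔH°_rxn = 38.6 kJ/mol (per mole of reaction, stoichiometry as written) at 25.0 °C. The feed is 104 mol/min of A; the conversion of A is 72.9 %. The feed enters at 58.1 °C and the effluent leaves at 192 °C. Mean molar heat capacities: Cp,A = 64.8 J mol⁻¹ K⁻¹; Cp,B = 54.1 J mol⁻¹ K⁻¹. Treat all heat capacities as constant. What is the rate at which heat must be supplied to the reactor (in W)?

Q_in = 61600 W

Extent of reaction ξ = 0.729 × 104 = 75.816 mol/min
Reaction term: ξ·ΔH°_rxn = 75.816 × 38.6 = 2926.5 kJ/min
Sensible, feed 58.1→25 °C: -223.07 kJ/min
Outlet flows (mol/min): A 28.184, B 75.816
Sensible, products 25→192 °C: 989.97 kJ/min
Q = ΔH = 3693.4 kJ/min = 61.557 kW
Heat supplied = 61557 W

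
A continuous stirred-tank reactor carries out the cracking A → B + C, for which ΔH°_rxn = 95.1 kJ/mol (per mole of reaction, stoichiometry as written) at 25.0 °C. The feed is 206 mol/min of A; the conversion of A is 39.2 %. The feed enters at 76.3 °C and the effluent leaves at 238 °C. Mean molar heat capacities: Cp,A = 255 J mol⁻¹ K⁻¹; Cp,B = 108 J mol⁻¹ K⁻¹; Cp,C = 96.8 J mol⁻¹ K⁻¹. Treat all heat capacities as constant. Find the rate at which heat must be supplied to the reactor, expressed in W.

Extent of reaction ξ = 0.392 × 206 = 80.752 mol/min
Reaction term: ξ·ΔH°_rxn = 80.752 × 95.1 = 7679.5 kJ/min
Sensible, feed 76.3→25 °C: -2694.8 kJ/min
Outlet flows (mol/min): A 125.25, B 80.752, C 80.752
Sensible, products 25→238 °C: 10325 kJ/min
Q = ΔH = 15310 kJ/min = 255.17 kW
Heat supplied = 255170 W

Q_in = 255000 W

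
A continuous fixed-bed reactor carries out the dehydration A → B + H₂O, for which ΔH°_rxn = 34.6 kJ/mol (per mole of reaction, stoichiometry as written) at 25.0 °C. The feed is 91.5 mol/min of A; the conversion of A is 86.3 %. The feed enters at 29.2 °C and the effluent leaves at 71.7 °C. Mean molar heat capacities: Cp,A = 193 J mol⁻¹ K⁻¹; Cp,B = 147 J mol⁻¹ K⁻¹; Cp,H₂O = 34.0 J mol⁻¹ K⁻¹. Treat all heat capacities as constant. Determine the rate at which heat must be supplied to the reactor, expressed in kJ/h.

Extent of reaction ξ = 0.863 × 91.5 = 78.965 mol/min
Reaction term: ξ·ΔH°_rxn = 78.965 × 34.6 = 2732.2 kJ/min
Sensible, feed 29.2→25 °C: -74.17 kJ/min
Outlet flows (mol/min): A 12.535, B 78.965, H₂O 78.965
Sensible, products 25→71.7 °C: 780.45 kJ/min
Q = ΔH = 3438.4 kJ/min = 57.307 kW
Heat supplied = 206310 kJ/h

Q_in = 206000 kJ/h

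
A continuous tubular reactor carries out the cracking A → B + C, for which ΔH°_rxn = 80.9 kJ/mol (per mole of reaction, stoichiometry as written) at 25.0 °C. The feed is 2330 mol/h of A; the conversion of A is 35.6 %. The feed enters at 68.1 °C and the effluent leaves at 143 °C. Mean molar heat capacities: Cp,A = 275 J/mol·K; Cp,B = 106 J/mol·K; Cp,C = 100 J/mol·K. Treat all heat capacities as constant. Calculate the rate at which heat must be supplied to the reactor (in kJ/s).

Extent of reaction ξ = 0.356 × 2330 = 829.48 mol/h
Reaction term: ξ·ΔH°_rxn = 829.48 × 80.9 = 67105 kJ/h
Sensible, feed 68.1→25 °C: -27616 kJ/h
Outlet flows (mol/h): A 1500.5, B 829.48, C 829.48
Sensible, products 25→143 °C: 68855 kJ/h
Q = ΔH = 108340 kJ/h = 30.095 kW
Heat supplied = 30.095 kJ/s

Q_in = 30.1 kJ/s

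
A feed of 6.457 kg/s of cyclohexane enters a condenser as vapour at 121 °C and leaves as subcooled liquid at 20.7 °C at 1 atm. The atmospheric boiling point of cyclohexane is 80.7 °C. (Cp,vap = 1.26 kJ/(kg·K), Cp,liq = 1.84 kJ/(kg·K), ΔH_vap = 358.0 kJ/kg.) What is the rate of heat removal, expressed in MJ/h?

vapour 121→80.7 °C: -50.778 kJ/kg
condensation at 80.7 °C: -358 kJ/kg
liquid 80.7→20.7 °C: -110.4 kJ/kg
Δh = -50.778 + -358 + -110.4 = -519.18 kJ/kg
Q = ṁ·Δh = 6.457 kg/s × -519.18 kJ/kg = -3352.3 kJ/s
|Q| = 3352.3 kW = 12068 MJ/h

Q_c = 12100 MJ/h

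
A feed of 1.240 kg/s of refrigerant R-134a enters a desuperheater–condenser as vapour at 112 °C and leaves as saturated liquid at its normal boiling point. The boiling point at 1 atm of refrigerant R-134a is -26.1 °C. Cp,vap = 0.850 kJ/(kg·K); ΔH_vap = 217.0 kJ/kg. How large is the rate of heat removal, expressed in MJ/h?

Q_c = 1490 MJ/h

vapour 112→-26.1 °C: -117.38 kJ/kg
condensation at -26.1 °C: -217 kJ/kg
Δh = -117.38 + -217 = -334.38 kJ/kg
Q = ṁ·Δh = 1.240 kg/s × -334.38 kJ/kg = -414.64 kJ/s
|Q| = 414.64 kW = 1492.7 MJ/h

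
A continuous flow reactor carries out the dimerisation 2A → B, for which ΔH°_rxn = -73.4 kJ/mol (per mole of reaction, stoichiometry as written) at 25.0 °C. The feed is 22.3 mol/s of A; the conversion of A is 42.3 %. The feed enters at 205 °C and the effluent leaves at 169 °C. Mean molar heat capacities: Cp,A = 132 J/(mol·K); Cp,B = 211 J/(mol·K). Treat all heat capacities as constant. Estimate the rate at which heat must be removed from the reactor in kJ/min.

Extent of reaction ξ = 0.423 × 22.3 / 2 = 4.7165 mol/s
Reaction term: ξ·ΔH°_rxn = 4.7165 × -73.4 = -346.19 kJ/s
Sensible, feed 205→25 °C: -529.85 kJ/s
Outlet flows (mol/s): A 12.867, B 4.7165
Sensible, products 25→169 °C: 387.88 kJ/s
Q = ΔH = -488.15 kJ/s = -488.15 kW
Heat removed = 29289 kJ/min

Q_out = 29300 kJ/min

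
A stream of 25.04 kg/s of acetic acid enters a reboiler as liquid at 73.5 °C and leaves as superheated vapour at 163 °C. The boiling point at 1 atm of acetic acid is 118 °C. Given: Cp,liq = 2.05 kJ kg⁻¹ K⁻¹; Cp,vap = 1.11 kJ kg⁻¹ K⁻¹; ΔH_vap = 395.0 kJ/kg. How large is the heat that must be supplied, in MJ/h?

Q = 48300 MJ/h

liquid 73.5→118 °C: 91.225 kJ/kg
vaporisation at 118 °C: 395 kJ/kg
vapour 118→163 °C: 49.95 kJ/kg
Δh = 91.225 + 395 + 49.95 = 536.17 kJ/kg
Q = ṁ·Δh = 25.04 kg/s × 536.17 kJ/kg = 13426 kJ/s
|Q| = 13426 kW = 48333 MJ/h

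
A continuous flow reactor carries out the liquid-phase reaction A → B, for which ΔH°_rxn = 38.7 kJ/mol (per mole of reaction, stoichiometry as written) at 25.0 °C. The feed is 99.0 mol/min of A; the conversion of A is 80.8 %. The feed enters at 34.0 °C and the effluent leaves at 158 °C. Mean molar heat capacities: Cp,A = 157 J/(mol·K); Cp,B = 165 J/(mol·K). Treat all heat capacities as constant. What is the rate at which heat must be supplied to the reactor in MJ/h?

Q_in = 306 MJ/h

Extent of reaction ξ = 0.808 × 99.0 = 79.992 mol/min
Reaction term: ξ·ΔH°_rxn = 79.992 × 38.7 = 3095.7 kJ/min
Sensible, feed 34.0→25 °C: -139.89 kJ/min
Outlet flows (mol/min): A 19.008, B 79.992
Sensible, products 25→158 °C: 2152.3 kJ/min
Q = ΔH = 5108.1 kJ/min = 85.136 kW
Heat supplied = 306.49 MJ/h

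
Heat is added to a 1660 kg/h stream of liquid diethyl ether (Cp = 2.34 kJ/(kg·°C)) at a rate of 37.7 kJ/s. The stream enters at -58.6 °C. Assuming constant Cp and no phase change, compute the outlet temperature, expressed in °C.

Q = 37.7 kJ/s = 135720 kJ/h
ΔT = Q/(ṁ·Cp) = 135720/(1660×2.34) = 34.94 K
T_out = -58.6 + 34.94 = -23.66 °C

T_out = -23.7 °C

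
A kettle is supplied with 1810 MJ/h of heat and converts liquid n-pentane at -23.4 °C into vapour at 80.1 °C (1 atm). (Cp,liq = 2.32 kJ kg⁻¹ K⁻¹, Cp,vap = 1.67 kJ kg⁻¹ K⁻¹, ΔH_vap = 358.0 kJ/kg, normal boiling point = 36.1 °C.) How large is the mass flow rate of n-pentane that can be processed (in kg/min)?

Δh = 2.32×(36.1−-23.4) + 358.0 + 1.67×(80.1−36.1) = 569.52 kJ/kg
Q = 1810 MJ/h = 502.78 kJ/s = 30167 kJ/min
ṁ = Q/Δh = 30167 / 569.52 = 52.969 kg/min

ṁ = 53.0 kg/min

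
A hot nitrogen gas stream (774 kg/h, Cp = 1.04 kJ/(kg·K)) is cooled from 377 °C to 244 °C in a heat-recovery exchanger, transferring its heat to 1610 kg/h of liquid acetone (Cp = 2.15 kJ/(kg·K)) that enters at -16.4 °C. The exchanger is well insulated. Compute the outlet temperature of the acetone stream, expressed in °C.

Heat released by hot stream: Q = 774 × 1.04 × (377 − 244) = 107060 kJ/h
Energy balance on cold side (adiabatic exchanger): Q = ṁ_c·Cp_c·(T_c,out − T_c,in)
T_c,out = -16.4 + 107060/(1610 × 2.15) = 14.529 °C

T_c,out = 14.5 °C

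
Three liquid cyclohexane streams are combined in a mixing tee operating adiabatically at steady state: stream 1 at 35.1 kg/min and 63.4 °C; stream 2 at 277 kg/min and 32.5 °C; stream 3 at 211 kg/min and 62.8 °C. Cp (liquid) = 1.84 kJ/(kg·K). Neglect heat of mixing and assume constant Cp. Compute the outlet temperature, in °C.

Energy balance with Q = 0: Σ ṁᵢCp,ᵢ(T_out − Tᵢ) = 0
Σ ṁᵢCp,ᵢTᵢ = 35.1×1.84×63.4 + 277×1.84×32.5 + 211×1.84×62.8 = 45041
Σ ṁᵢCp,ᵢ = 35.1×1.84 + 277×1.84 + 211×1.84 = 962.5
T_out = 45041 / 962.5 = 46.795 °C

T_out = 46.8 °C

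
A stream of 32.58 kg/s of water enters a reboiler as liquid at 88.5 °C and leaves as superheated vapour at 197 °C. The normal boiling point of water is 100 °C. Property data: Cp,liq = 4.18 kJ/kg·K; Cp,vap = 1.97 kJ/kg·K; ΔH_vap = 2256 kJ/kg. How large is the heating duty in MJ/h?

Q = 293000 MJ/h

liquid 88.5→100 °C: 48.07 kJ/kg
vaporisation at 100 °C: 2256 kJ/kg
vapour 100→197 °C: 191.09 kJ/kg
Δh = 48.07 + 2256 + 191.09 = 2495.2 kJ/kg
Q = ṁ·Δh = 32.58 kg/s × 2495.2 kJ/kg = 81292 kJ/s
|Q| = 81292 kW = 292650 MJ/h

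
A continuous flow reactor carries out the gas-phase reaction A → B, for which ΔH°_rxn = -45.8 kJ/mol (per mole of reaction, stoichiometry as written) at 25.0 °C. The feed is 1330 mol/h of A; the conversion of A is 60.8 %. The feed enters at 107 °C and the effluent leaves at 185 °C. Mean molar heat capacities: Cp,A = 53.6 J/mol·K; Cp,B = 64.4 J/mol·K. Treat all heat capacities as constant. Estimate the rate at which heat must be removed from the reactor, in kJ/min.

Q_out = 501 kJ/min

Extent of reaction ξ = 0.608 × 1330 = 808.64 mol/h
Reaction term: ξ·ΔH°_rxn = 808.64 × -45.8 = -37036 kJ/h
Sensible, feed 107→25 °C: -5845.6 kJ/h
Outlet flows (mol/h): A 521.36, B 808.64
Sensible, products 25→185 °C: 12803 kJ/h
Q = ΔH = -30078 kJ/h = -8.355 kW
Heat removed = 501.3 kJ/min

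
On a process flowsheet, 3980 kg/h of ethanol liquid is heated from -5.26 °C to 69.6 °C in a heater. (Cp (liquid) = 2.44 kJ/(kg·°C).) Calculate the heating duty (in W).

Q = ṁ·Cp·ΔT = 3980 × 2.44 × (69.6 − -5.26) = 726980 kJ/h
Converting: 726980 / 3600 s = 201.94 kW
Heating duty = 201940 W

Q = 202000 W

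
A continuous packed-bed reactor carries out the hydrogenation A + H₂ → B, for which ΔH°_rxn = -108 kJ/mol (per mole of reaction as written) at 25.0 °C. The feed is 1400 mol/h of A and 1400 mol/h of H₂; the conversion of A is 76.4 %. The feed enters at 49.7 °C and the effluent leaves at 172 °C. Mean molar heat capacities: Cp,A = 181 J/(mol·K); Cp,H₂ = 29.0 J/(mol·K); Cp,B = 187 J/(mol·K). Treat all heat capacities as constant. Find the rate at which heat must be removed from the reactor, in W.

Q_out = 23100 W

Extent of reaction ξ = 0.764 × 1400 = 1069.6 mol/h
Reaction term: ξ·ΔH°_rxn = 1069.6 × -108 = -115520 kJ/h
Sensible, feed 49.7→25 °C: -7261.8 kJ/h
Outlet flows (mol/h): A 330.4, H₂ 330.4, B 1069.6
Sensible, products 25→172 °C: 39602 kJ/h
Q = ΔH = -83177 kJ/h = -23.105 kW
Heat removed = 23105 W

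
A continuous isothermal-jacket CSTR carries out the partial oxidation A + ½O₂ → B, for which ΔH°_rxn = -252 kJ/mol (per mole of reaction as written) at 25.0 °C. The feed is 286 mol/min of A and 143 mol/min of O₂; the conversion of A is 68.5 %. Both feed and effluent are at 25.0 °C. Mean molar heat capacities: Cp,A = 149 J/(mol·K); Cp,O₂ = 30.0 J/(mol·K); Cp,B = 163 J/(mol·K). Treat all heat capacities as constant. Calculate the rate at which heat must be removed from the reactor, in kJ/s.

Q_out = 823 kJ/s

Extent of reaction ξ = 0.685 × 286 = 195.91 mol/min
Reaction term: ξ·ΔH°_rxn = 195.91 × -252 = -49369 kJ/min
Q = ΔH = -49369 kJ/min = -822.82 kW
Heat removed = 822.82 kJ/s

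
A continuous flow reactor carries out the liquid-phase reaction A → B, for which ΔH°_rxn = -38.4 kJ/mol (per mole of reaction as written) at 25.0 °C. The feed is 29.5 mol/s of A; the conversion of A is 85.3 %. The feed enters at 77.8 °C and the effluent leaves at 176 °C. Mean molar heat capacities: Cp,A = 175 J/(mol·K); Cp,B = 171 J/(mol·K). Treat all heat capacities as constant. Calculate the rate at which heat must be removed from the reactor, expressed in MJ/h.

Q_out = 1710 MJ/h

Extent of reaction ξ = 0.853 × 29.5 = 25.163 mol/s
Reaction term: ξ·ΔH°_rxn = 25.163 × -38.4 = -966.28 kJ/s
Sensible, feed 77.8→25 °C: -272.58 kJ/s
Outlet flows (mol/s): A 4.3365, B 25.163
Sensible, products 25→176 °C: 764.34 kJ/s
Q = ΔH = -474.52 kJ/s = -474.52 kW
Heat removed = 1708.3 MJ/h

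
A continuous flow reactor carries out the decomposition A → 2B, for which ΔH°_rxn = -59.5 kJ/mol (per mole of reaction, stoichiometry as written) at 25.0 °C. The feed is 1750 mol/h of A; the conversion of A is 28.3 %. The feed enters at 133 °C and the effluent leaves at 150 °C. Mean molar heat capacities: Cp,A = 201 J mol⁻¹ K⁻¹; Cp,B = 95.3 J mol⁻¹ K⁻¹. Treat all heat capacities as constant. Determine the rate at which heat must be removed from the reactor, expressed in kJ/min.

Q_out = 402 kJ/min

Extent of reaction ξ = 0.283 × 1750 = 495.25 mol/h
Reaction term: ξ·ΔH°_rxn = 495.25 × -59.5 = -29467 kJ/h
Sensible, feed 133→25 °C: -37989 kJ/h
Outlet flows (mol/h): A 1254.8, B 990.5
Sensible, products 25→150 °C: 43325 kJ/h
Q = ΔH = -24131 kJ/h = -6.7032 kW
Heat removed = 402.19 kJ/min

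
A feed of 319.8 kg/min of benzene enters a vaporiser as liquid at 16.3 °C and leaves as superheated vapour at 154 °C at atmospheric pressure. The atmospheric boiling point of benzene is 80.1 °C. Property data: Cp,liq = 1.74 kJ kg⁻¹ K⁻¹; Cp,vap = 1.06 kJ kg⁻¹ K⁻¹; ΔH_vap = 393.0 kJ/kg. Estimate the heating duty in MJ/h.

liquid 16.3→80.1 °C: 111.01 kJ/kg
vaporisation at 80.1 °C: 393 kJ/kg
vapour 80.1→154 °C: 78.334 kJ/kg
Δh = 111.01 + 393 + 78.334 = 582.35 kJ/kg
Q = ṁ·Δh = 319.8 kg/min × 582.35 kJ/kg = 186230 kJ/min
|Q| = 3103.9 kW = 11174 MJ/h

Q = 11200 MJ/h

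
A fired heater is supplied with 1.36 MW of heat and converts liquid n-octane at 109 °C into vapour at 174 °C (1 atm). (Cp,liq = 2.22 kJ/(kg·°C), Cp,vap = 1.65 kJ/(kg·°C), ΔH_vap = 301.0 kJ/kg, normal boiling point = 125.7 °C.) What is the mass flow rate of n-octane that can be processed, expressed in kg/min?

Δh = 2.22×(125.7−109) + 301.0 + 1.65×(174−125.7) = 417.77 kJ/kg
Q = 1.36 MW = 1360 kJ/s = 81600 kJ/min
ṁ = Q/Δh = 81600 / 417.77 = 195.32 kg/min

ṁ = 195 kg/min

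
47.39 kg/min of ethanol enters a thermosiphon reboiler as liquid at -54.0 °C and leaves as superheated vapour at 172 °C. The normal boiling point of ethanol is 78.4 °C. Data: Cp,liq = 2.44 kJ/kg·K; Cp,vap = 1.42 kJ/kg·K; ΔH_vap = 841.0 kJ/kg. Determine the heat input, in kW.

liquid -54.0→78.4 °C: 323.06 kJ/kg
vaporisation at 78.4 °C: 841 kJ/kg
vapour 78.4→172 °C: 132.91 kJ/kg
Δh = 323.06 + 841 + 132.91 = 1297 kJ/kg
Q = ṁ·Δh = 47.39 kg/min × 1297 kJ/kg = 61463 kJ/min
|Q| = 1024.4 kW

Q = 1020 kW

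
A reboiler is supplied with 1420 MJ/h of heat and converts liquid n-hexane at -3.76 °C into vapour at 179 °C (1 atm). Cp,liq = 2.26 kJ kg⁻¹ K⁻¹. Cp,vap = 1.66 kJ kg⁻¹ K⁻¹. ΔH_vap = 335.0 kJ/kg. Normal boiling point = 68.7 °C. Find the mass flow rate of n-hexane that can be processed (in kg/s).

ṁ = 0.578 kg/s

Δh = 2.26×(68.7−-3.76) + 335.0 + 1.66×(179−68.7) = 681.86 kJ/kg
Q = 1420 MJ/h = 394.44 kJ/s = 394.44 kJ/s
ṁ = Q/Δh = 394.44 / 681.86 = 0.57849 kg/s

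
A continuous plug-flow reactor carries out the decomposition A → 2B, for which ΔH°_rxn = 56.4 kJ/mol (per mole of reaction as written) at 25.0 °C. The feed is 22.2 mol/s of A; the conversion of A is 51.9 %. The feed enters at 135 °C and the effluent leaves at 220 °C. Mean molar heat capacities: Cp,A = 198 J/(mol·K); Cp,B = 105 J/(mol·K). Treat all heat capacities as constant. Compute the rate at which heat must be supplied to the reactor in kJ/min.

Q_in = 63000 kJ/min

Extent of reaction ξ = 0.519 × 22.2 = 11.522 mol/s
Reaction term: ξ·ΔH°_rxn = 11.522 × 56.4 = 649.83 kJ/s
Sensible, feed 135→25 °C: -483.52 kJ/s
Outlet flows (mol/s): A 10.678, B 23.044
Sensible, products 25→220 °C: 884.1 kJ/s
Q = ΔH = 1050.4 kJ/s = 1050.4 kW
Heat supplied = 63025 kJ/min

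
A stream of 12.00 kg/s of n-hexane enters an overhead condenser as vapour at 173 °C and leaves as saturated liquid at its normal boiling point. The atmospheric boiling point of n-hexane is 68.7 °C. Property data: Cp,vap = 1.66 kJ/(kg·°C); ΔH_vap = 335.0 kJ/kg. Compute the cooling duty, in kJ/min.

Q_c = 366000 kJ/min

vapour 173→68.7 °C: -173.14 kJ/kg
condensation at 68.7 °C: -335 kJ/kg
Δh = -173.14 + -335 = -508.14 kJ/kg
Q = ṁ·Δh = 12.00 kg/s × -508.14 kJ/kg = -6097.7 kJ/s
|Q| = 6097.7 kW = 365860 kJ/min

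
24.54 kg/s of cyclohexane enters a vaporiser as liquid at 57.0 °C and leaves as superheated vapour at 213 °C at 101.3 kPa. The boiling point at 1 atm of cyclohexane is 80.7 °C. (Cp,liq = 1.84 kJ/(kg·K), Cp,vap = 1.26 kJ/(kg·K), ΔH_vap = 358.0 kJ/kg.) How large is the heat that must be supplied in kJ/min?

liquid 57.0→80.7 °C: 43.608 kJ/kg
vaporisation at 80.7 °C: 358 kJ/kg
vapour 80.7→213 °C: 166.7 kJ/kg
Δh = 43.608 + 358 + 166.7 = 568.31 kJ/kg
Q = ṁ·Δh = 24.54 kg/s × 568.31 kJ/kg = 13946 kJ/s
|Q| = 13946 kW = 836770 kJ/min

Q = 837000 kJ/min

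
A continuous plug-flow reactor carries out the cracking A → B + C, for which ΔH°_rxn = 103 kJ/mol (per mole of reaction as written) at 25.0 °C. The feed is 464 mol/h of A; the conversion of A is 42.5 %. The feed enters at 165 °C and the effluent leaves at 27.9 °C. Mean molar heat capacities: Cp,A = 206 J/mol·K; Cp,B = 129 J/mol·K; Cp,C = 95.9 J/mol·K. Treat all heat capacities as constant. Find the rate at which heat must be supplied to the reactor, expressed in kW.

Extent of reaction ξ = 0.425 × 464 = 197.2 mol/h
Reaction term: ξ·ΔH°_rxn = 197.2 × 103 = 20312 kJ/h
Sensible, feed 165→25 °C: -13382 kJ/h
Outlet flows (mol/h): A 266.8, B 197.2, C 197.2
Sensible, products 25→27.9 °C: 288 kJ/h
Q = ΔH = 7217.8 kJ/h = 2.005 kW
Heat supplied = 2.005 kW

Q_in = 2.00 kW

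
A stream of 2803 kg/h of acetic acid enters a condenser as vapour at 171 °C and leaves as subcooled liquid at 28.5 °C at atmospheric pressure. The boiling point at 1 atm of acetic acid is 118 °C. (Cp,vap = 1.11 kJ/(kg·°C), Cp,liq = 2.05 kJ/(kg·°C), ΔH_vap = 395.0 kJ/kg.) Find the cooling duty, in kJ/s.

vapour 171→118 °C: -58.83 kJ/kg
condensation at 118 °C: -395 kJ/kg
liquid 118→28.5 °C: -183.47 kJ/kg
Δh = -58.83 + -395 + -183.47 = -637.3 kJ/kg
Q = ṁ·Δh = 2803 kg/h × -637.3 kJ/kg = -1.7864e+06 kJ/h
|Q| = 496.21 kW

Q_c = 496 kJ/s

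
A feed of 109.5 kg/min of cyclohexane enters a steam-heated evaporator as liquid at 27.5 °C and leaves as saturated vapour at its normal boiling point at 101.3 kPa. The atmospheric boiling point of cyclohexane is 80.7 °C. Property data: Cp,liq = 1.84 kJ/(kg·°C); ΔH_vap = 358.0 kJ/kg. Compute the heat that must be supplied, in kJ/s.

Q = 832 kJ/s

liquid 27.5→80.7 °C: 97.888 kJ/kg
vaporisation at 80.7 °C: 358 kJ/kg
Δh = 97.888 + 358 = 455.89 kJ/kg
Q = ṁ·Δh = 109.5 kg/min × 455.89 kJ/kg = 49920 kJ/min
|Q| = 832 kW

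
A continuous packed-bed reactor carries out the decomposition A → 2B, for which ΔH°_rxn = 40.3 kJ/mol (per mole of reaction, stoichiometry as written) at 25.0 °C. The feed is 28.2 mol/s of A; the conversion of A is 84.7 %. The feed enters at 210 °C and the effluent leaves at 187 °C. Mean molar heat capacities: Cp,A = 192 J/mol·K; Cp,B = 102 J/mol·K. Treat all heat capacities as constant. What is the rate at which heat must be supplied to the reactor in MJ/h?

Q_in = 3180 MJ/h

Extent of reaction ξ = 0.847 × 28.2 = 23.885 mol/s
Reaction term: ξ·ΔH°_rxn = 23.885 × 40.3 = 962.58 kJ/s
Sensible, feed 210→25 °C: -1001.7 kJ/s
Outlet flows (mol/s): A 4.3146, B 47.771
Sensible, products 25→187 °C: 923.57 kJ/s
Q = ΔH = 884.48 kJ/s = 884.48 kW
Heat supplied = 3184.1 MJ/h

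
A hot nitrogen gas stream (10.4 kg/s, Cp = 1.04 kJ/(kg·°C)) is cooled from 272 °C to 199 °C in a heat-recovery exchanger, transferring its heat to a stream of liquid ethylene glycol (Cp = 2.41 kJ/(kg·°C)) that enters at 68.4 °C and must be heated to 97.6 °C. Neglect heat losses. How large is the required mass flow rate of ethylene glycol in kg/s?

ṁ_c = 11.2 kg/s

Heat released by hot stream: Q = 10.4 × 1.04 × (272 − 199) = 789.57 kJ/s
Energy balance on cold side (adiabatic exchanger): Q = ṁ_c·Cp_c·(T_c,out − T_c,in)
ṁ_c = 789.57 / [2.41 × (97.6 − 68.4)] = 11.22 kg/s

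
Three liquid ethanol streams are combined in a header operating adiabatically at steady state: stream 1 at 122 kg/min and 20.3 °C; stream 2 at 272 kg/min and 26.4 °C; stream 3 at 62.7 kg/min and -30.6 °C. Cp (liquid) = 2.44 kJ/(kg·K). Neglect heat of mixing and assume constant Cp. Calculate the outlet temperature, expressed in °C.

T_out = 16.9 °C

Adiabatic, steady state ⇒ Σ ṁᵢCp,ᵢ(T_out − Tᵢ) = 0
T_out = Σ ṁᵢCp,ᵢTᵢ / Σ ṁᵢCp,ᵢ
      = 18883 / 1114.3 = 16.945 °C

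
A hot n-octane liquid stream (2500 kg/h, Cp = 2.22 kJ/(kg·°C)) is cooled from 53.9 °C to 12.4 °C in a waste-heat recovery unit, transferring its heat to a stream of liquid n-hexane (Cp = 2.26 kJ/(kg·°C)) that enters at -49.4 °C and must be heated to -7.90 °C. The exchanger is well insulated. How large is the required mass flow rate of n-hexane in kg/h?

ṁ_c = 2460 kg/h

Heat released by hot stream: Q = 2500 × 2.22 × (53.9 − 12.4) = 230330 kJ/h
Energy balance on cold side (adiabatic exchanger): Q = ṁ_c·Cp_c·(T_c,out − T_c,in)
ṁ_c = 230330 / [2.26 × (-7.90 − -49.4)] = 2455.8 kg/h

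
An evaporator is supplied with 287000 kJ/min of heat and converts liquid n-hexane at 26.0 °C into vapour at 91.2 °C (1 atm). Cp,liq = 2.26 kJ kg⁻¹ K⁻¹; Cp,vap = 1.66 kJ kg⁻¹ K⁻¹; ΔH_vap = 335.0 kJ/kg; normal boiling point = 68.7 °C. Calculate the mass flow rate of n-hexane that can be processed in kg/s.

Δh = 2.26×(68.7−26.0) + 335.0 + 1.66×(91.2−68.7) = 468.85 kJ/kg
Q = 287000 kJ/min = 4783.3 kJ/s = 4783.3 kJ/s
ṁ = Q/Δh = 4783.3 / 468.85 = 10.202 kg/s

ṁ = 10.2 kg/s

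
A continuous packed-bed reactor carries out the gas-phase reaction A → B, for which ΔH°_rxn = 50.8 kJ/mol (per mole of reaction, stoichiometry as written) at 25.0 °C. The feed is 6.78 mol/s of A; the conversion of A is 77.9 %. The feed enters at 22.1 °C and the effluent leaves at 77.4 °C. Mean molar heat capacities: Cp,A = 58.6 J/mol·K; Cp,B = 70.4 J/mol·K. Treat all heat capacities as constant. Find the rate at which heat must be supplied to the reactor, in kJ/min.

Q_in = 17600 kJ/min

Extent of reaction ξ = 0.779 × 6.78 = 5.2816 mol/s
Reaction term: ξ·ΔH°_rxn = 5.2816 × 50.8 = 268.31 kJ/s
Sensible, feed 22.1→25 °C: 1.1522 kJ/s
Outlet flows (mol/s): A 1.4984, B 5.2816
Sensible, products 25→77.4 °C: 24.085 kJ/s
Q = ΔH = 293.54 kJ/s = 293.54 kW
Heat supplied = 17613 kJ/min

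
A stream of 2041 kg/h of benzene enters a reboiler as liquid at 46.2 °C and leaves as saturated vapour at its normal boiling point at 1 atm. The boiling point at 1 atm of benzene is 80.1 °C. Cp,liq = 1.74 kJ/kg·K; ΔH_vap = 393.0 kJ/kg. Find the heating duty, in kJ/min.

Q = 15400 kJ/min

liquid 46.2→80.1 °C: 58.986 kJ/kg
vaporisation at 80.1 °C: 393 kJ/kg
Δh = 58.986 + 393 = 451.99 kJ/kg
Q = ṁ·Δh = 2041 kg/h × 451.99 kJ/kg = 922500 kJ/h
|Q| = 256.25 kW = 15375 kJ/min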